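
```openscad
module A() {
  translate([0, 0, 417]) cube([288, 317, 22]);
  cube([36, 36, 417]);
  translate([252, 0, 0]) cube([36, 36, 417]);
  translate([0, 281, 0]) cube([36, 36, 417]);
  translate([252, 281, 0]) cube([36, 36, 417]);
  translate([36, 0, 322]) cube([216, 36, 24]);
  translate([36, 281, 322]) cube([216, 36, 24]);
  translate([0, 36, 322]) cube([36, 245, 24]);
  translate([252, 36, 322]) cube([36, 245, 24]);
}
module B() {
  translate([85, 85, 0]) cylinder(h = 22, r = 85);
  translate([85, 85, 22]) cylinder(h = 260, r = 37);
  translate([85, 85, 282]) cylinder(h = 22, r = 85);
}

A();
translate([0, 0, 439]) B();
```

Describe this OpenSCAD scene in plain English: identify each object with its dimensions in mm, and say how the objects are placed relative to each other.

A is a four-legged stool. The seat is a 288×317×22 mm slab whose top surface is at z = 439 mm; four square legs, each 36×36 mm in cross-section, run from the floor (z = 0) to the underside of the seat, each flush with a corner of the seat. Four stretchers, 36 mm wide and 24 mm tall, connect adjacent legs with their undersides at z = 322 mm, each running between the inner faces of the legs it joins and aligned with the legs' outer faces on the other axis.

B is a spool: two coaxial disc flanges of radius 85 mm and thickness 22 mm, joined by a core cylinder of radius 37 mm and height 260 mm. The lower flange rests on z = 0 and the three cylinders share a vertical axis.

The spool is on top of the stool.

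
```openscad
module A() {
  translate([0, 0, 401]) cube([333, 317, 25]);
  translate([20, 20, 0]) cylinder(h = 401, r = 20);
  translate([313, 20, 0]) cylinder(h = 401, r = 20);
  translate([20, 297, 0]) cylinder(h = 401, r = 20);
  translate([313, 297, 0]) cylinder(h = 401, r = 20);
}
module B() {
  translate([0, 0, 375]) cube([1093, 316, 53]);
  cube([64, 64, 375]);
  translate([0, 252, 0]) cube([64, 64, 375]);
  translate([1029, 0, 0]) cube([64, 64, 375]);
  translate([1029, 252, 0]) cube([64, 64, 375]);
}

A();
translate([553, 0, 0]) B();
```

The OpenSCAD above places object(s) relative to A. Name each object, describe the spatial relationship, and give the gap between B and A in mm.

The bench's nearest face is 220 mm from the stool's +x face.

A is a stool. B is a bench. The bench is on the floor beside the stool on its +x side. The gap between the bench and the stool is 220 mm.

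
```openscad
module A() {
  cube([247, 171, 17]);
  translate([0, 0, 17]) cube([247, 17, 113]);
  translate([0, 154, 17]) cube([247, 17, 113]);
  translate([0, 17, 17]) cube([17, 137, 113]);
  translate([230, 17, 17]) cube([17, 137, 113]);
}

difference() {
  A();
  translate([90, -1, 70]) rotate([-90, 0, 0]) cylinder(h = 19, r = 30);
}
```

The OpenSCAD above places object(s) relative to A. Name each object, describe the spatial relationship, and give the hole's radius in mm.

The subtracted cylinder has r = 30 mm.

A is an open box. The open box has a circular hole through its front wall. The hole's radius is 30 mm.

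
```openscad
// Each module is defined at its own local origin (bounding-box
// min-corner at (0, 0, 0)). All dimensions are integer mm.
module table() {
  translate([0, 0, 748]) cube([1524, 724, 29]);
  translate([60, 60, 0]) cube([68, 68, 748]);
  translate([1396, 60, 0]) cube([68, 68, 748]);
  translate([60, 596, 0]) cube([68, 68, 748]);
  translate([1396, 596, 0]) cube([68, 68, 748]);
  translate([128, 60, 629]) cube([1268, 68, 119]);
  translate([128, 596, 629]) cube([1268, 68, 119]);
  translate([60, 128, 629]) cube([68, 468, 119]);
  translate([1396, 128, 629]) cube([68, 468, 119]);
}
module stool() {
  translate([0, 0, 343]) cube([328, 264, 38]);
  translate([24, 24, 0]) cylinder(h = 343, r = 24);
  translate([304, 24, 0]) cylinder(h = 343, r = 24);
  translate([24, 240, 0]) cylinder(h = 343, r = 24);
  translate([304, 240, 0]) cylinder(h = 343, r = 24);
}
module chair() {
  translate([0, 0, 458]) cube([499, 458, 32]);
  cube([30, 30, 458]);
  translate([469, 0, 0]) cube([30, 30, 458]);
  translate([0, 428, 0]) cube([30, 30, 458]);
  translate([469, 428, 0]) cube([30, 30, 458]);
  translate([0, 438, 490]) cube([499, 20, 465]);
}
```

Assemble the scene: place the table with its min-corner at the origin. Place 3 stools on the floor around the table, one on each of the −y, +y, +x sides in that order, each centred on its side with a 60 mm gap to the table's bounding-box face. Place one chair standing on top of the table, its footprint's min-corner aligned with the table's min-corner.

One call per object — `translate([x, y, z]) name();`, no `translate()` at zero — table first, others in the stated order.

table();
translate([598, -324, 0]) stool();
translate([598, 784, 0]) stool();
translate([1584, 230, 0]) stool();
translate([0, 0, 777]) chair();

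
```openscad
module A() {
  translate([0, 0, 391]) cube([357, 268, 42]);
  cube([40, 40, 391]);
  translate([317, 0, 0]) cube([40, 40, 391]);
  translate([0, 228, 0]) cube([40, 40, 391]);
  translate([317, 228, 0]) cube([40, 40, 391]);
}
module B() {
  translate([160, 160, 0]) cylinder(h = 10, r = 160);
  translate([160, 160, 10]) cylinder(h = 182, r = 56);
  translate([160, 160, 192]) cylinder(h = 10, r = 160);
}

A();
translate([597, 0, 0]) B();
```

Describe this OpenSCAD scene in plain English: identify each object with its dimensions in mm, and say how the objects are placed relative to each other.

A is a simple wooden stool: a rectangular seat 357 mm (x) by 268 mm (y), 42 mm thick, top face at z = 433 mm, on four square legs, each 40×40 mm in cross-section. The legs rest on z = 0, each flush with a corner of the seat.

B is a spool: two coaxial disc flanges of radius 160 mm and thickness 10 mm, joined by a core cylinder of radius 56 mm and height 182 mm. The lower flange rests on z = 0 and the three cylinders share a vertical axis.

The spool is on the floor beside the stool on its +x side.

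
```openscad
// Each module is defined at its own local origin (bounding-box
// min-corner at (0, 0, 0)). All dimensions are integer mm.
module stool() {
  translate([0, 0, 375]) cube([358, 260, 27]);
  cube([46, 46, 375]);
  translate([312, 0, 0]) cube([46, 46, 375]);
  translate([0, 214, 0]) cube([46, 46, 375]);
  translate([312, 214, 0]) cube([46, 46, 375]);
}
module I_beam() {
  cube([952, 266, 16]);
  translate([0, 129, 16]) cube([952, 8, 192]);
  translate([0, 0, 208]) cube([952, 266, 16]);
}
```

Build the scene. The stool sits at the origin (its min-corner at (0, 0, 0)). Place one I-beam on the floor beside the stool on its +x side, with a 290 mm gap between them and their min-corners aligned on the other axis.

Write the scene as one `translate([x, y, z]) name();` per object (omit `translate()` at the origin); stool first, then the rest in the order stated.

stool();
translate([648, 0, 0]) I_beam();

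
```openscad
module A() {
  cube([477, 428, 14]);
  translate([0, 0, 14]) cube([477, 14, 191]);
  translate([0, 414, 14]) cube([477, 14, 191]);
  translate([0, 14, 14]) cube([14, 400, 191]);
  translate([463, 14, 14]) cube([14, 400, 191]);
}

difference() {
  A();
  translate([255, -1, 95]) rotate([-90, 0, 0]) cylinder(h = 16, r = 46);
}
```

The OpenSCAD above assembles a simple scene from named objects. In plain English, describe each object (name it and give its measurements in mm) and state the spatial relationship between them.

A is an open storage box with external size 477×428×205 mm and wall thickness 14 mm (the base is also 14 mm thick). The base covers the whole footprint; the four walls stand on the base, with the y-facing walls full-width and the x-facing walls fitting between their inner faces.

The open box has a circular hole of radius 46 mm through its front wall, centred at (x = 255, z = 95).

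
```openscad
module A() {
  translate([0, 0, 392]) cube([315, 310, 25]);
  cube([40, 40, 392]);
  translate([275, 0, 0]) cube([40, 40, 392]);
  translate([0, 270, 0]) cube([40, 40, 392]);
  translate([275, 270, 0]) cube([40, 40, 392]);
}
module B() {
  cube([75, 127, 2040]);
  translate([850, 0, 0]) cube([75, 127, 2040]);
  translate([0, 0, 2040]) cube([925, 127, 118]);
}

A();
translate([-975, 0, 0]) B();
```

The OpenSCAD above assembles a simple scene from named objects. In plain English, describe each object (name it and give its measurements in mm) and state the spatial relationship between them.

A is a four-legged stool. The seat is 315×310 mm, 25 mm thick, top at z = 417 mm. It stands on four square legs, each 40×40 mm in cross-section, from z = 0 to the seat underside, each flush with a corner of the seat.

B is a rectangular door frame: two vertical jambs of 75×127 mm section, 2040 mm tall, with a clear opening 775 mm wide between their inner faces. A header 118 mm tall and 127 mm deep lies on top of the jambs and spans the full outside width.

The door frame is on the floor beside the stool on its −x side.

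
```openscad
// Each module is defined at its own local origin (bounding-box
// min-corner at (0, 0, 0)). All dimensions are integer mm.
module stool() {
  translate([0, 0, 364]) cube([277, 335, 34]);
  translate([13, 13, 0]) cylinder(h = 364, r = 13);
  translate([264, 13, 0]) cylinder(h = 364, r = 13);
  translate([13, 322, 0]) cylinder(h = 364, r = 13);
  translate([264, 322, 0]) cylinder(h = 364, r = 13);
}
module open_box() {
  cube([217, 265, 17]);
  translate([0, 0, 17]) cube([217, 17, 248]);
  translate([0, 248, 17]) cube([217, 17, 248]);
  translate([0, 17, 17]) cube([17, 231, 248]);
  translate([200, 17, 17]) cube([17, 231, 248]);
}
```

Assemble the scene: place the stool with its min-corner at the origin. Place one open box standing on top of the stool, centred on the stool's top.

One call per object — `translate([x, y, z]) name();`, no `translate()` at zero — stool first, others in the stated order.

stool();
translate([30, 35, 398]) open_box();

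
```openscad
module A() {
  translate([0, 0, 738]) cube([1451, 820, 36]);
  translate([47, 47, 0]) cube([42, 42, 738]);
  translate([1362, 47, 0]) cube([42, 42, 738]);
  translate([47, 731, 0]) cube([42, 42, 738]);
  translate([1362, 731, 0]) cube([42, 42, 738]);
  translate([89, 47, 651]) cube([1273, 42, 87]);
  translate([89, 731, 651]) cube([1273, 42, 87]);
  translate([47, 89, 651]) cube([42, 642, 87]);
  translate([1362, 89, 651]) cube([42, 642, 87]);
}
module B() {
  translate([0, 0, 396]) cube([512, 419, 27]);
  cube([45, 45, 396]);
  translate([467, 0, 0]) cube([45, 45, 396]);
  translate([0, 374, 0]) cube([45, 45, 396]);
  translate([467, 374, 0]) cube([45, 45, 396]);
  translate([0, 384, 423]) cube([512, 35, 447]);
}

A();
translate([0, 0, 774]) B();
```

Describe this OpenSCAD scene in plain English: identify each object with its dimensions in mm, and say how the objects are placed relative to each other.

A is a table: top 1451 mm (x) × 820 mm (y), 36 mm thick, upper face at z = 774 mm, on four 42×42 mm square legs, each inset 47 mm from the nearest pair of top edges, running from z = 0 to the bottom of the top. Four apron rails, 42 mm thick and 87 mm tall, run between adjacent legs with their top edges flush with the underside of the top and their outer faces flush with the legs' outer faces.

B is a chair: 512×419 mm seat, 27 mm thick, top at z = 423 mm, on four 45 mm square corner legs flush with the seat edges. A 35 mm thick backrest slab spans the full seat width, extending 447 mm above the seat top, its back face flush with the seat's +y edge.

The chair is on top of the table.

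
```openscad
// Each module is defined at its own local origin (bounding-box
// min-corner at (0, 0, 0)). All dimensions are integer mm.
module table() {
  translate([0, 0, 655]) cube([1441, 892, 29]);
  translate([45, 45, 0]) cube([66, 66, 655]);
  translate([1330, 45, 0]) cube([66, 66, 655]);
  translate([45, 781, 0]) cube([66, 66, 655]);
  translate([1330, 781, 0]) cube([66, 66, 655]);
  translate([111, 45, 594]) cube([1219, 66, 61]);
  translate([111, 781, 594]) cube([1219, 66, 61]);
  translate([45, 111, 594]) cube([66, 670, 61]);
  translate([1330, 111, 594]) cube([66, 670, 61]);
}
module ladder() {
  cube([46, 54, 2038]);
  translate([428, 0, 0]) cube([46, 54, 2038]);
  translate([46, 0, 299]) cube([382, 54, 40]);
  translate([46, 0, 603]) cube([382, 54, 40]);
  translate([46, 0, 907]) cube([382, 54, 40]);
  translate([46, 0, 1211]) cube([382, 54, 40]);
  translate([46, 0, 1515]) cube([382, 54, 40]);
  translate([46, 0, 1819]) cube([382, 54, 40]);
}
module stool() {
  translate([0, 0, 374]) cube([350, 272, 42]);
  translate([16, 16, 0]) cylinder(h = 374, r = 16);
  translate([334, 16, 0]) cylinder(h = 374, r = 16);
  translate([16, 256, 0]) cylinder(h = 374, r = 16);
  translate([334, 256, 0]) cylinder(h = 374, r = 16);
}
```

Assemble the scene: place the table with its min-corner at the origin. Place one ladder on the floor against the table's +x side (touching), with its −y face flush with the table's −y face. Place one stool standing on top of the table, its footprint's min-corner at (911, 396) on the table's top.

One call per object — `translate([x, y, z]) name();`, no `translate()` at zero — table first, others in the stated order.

table();
translate([1441, 0, 0]) ladder();
translate([911, 396, 684]) stool();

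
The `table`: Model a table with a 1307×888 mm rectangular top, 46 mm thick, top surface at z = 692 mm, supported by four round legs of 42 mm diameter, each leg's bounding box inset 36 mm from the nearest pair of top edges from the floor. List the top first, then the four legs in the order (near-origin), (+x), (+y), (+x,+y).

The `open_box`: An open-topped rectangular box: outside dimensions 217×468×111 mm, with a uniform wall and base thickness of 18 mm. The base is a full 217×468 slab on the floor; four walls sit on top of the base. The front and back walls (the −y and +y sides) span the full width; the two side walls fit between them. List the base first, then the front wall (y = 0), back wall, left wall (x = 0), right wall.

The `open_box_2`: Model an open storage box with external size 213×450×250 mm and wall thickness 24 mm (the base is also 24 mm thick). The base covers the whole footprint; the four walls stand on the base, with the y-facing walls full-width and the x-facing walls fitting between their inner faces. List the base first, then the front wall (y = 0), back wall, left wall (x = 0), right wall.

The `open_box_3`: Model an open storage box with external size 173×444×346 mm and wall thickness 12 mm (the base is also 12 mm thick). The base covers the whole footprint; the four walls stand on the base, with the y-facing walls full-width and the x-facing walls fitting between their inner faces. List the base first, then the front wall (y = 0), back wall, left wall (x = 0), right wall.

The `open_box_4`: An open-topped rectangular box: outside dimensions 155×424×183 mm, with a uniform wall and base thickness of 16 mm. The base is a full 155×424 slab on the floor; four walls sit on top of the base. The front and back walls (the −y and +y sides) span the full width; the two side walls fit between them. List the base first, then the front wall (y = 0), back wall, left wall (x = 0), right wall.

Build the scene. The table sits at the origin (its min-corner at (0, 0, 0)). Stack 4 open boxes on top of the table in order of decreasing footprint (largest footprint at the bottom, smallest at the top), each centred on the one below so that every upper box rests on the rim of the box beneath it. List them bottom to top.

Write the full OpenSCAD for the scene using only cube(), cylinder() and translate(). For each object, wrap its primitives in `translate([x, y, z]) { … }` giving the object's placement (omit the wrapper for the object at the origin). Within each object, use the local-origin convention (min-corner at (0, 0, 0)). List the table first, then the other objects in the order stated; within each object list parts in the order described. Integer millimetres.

translate([0, 0, 646]) cube([1307, 888, 46]);
translate([57, 57, 0]) cylinder(h = 646, r = 21);
translate([1250, 57, 0]) cylinder(h = 646, r = 21);
translate([57, 831, 0]) cylinder(h = 646, r = 21);
translate([1250, 831, 0]) cylinder(h = 646, r = 21);
translate([545, 210, 692]) {
  cube([217, 468, 18]);
  translate([0, 0, 18]) cube([217, 18, 93]);
  translate([0, 450, 18]) cube([217, 18, 93]);
  translate([0, 18, 18]) cube([18, 432, 93]);
  translate([199, 18, 18]) cube([18, 432, 93]);
}
translate([547, 219, 803]) {
  cube([213, 450, 24]);
  translate([0, 0, 24]) cube([213, 24, 226]);
  translate([0, 426, 24]) cube([213, 24, 226]);
  translate([0, 24, 24]) cube([24, 402, 226]);
  translate([189, 24, 24]) cube([24, 402, 226]);
}
translate([567, 222, 1053]) {
  cube([173, 444, 12]);
  translate([0, 0, 12]) cube([173, 12, 334]);
  translate([0, 432, 12]) cube([173, 12, 334]);
  translate([0, 12, 12]) cube([12, 420, 334]);
  translate([161, 12, 12]) cube([12, 420, 334]);
}
translate([576, 232, 1399]) {
  cube([155, 424, 16]);
  translate([0, 0, 16]) cube([155, 16, 167]);
  translate([0, 408, 16]) cube([155, 16, 167]);
  translate([0, 16, 16]) cube([16, 392, 167]);
  translate([139, 16, 16]) cube([16, 392, 167]);
}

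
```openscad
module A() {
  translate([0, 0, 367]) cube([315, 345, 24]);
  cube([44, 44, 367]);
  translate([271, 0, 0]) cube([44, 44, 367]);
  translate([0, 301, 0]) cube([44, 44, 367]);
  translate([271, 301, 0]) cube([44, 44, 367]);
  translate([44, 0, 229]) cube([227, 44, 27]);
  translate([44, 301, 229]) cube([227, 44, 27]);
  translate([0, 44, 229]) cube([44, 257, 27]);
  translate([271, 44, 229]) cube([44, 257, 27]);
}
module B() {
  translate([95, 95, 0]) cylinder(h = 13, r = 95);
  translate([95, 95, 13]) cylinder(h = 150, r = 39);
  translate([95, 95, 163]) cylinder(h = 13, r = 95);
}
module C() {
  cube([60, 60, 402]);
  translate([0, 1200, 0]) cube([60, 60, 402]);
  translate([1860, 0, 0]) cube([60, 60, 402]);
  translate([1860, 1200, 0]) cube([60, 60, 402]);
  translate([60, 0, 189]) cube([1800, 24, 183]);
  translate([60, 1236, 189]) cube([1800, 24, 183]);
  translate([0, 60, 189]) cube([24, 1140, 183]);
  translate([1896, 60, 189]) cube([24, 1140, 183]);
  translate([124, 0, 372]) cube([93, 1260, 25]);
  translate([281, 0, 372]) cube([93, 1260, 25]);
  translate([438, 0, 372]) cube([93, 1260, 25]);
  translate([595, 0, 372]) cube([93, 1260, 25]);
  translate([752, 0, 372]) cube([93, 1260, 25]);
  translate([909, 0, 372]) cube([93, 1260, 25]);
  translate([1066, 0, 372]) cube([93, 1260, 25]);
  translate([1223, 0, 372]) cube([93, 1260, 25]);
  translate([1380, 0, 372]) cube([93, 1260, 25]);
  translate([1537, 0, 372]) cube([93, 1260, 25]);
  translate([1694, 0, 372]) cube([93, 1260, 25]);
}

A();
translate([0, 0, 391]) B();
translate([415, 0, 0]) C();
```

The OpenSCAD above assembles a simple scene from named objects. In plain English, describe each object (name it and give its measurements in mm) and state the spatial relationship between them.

A is a four-legged stool. The seat is 315×345 mm, 24 mm thick, top at z = 391 mm. It stands on four square legs, each 44×44 mm in cross-section, from z = 0 to the seat underside, each flush with a corner of the seat. Four stretchers, 44 mm wide and 27 mm tall, connect adjacent legs with their undersides at z = 229 mm, each running between the inner faces of the legs it joins and aligned with the legs' outer faces on the other axis.

B is a spool: two coaxial disc flanges of radius 95 mm and thickness 13 mm, joined by a core cylinder of radius 39 mm and height 150 mm. The lower flange rests on z = 0 and the three cylinders share a vertical axis.

C is a bed frame 1920 mm long (x) by 1260 mm wide (y). Four 60×60 mm corner posts, 402 mm tall, at the corners of the footprint. Four rails of 24 mm thickness and 183 mm height run between adjacent posts with their undersides at z = 189 mm, their outer faces flush with the outside of the frame (the two x-running rails run between the posts' inner faces; the two y-running rails run between the posts' inner faces). 11 slats, each 93 mm wide (x) and 25 mm thick, lie across the top of the two x-running rails, running the full 1260 mm width of the frame in y; the slats are evenly spaced along x between the inner faces of the end posts with equal gaps (rounded down to the nearest mm) at the −x end and between each pair — any rounding remainder accumulates at the +x end.

The spool is on top of the stool. The bed frame is on the floor beside the stool on its +x side.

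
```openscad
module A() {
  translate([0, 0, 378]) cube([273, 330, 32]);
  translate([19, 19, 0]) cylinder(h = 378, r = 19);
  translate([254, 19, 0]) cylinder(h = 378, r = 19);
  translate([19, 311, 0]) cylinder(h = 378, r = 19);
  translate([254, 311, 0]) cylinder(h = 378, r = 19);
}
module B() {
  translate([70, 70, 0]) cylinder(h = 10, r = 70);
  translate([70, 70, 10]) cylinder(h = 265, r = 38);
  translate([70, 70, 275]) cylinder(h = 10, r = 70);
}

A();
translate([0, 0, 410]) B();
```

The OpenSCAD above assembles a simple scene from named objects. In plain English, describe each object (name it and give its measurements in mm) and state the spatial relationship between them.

A is a four-legged stool. The seat is a 273×330×32 mm slab whose top surface is at z = 410 mm; four round legs, each 38 mm in diameter, run from the floor (z = 0) to the underside of the seat, each leg's axis is inset half a diameter from the nearest pair of seat edges (so the leg's bounding box is flush with the corner).

B is a spool: two coaxial disc flanges of radius 70 mm and thickness 10 mm, joined by a core cylinder of radius 38 mm and height 265 mm. The lower flange rests on z = 0 and the three cylinders share a vertical axis.

The spool is on top of the stool.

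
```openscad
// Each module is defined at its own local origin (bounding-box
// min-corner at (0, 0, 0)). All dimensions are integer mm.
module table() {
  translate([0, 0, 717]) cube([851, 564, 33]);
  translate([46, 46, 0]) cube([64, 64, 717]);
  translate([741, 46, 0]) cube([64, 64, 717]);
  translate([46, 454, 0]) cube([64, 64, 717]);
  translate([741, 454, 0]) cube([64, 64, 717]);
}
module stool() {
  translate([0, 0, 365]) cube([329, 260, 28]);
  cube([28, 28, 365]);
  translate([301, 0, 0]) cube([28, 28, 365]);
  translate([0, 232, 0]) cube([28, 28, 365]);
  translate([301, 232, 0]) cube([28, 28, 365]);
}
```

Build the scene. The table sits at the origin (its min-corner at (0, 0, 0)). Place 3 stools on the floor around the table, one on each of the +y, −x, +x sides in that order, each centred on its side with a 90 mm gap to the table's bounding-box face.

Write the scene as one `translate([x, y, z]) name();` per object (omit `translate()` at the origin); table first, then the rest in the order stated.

table();
translate([261, 654, 0]) stool();
translate([-419, 152, 0]) stool();
translate([941, 152, 0]) stool();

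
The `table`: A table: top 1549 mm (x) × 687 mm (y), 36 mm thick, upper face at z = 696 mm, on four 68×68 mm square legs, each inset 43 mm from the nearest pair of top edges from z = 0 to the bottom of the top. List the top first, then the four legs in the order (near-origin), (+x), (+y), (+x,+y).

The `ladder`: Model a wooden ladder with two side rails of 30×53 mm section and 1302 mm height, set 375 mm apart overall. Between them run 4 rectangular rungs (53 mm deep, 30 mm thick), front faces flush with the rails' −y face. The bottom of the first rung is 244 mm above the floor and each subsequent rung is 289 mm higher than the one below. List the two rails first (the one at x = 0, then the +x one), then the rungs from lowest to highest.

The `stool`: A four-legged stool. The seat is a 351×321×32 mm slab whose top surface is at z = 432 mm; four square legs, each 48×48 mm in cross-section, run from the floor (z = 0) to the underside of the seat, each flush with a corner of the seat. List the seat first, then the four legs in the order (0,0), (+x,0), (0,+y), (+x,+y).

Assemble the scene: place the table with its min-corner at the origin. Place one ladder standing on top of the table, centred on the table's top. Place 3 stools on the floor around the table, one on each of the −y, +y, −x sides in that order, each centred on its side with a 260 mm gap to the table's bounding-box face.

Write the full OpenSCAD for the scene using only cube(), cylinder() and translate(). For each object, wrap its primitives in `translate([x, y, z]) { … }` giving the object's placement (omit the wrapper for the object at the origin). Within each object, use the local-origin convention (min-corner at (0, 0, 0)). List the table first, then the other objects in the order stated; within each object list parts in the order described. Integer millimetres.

translate([0, 0, 660]) cube([1549, 687, 36]);
translate([43, 43, 0]) cube([68, 68, 660]);
translate([1438, 43, 0]) cube([68, 68, 660]);
translate([43, 576, 0]) cube([68, 68, 660]);
translate([1438, 576, 0]) cube([68, 68, 660]);
translate([587, 317, 696]) {
  cube([30, 53, 1302]);
  translate([345, 0, 0]) cube([30, 53, 1302]);
  translate([30, 0, 244]) cube([315, 53, 30]);
  translate([30, 0, 533]) cube([315, 53, 30]);
  translate([30, 0, 822]) cube([315, 53, 30]);
  translate([30, 0, 1111]) cube([315, 53, 30]);
}
translate([599, -581, 0]) {
  translate([0, 0, 400]) cube([351, 321, 32]);
  cube([48, 48, 400]);
  translate([303, 0, 0]) cube([48, 48, 400]);
  translate([0, 273, 0]) cube([48, 48, 400]);
  translate([303, 273, 0]) cube([48, 48, 400]);
}
translate([599, 947, 0]) {
  translate([0, 0, 400]) cube([351, 321, 32]);
  cube([48, 48, 400]);
  translate([303, 0, 0]) cube([48, 48, 400]);
  translate([0, 273, 0]) cube([48, 48, 400]);
  translate([303, 273, 0]) cube([48, 48, 400]);
}
translate([-611, 183, 0]) {
  translate([0, 0, 400]) cube([351, 321, 32]);
  cube([48, 48, 400]);
  translate([303, 0, 0]) cube([48, 48, 400]);
  translate([0, 273, 0]) cube([48, 48, 400]);
  translate([303, 273, 0]) cube([48, 48, 400]);
}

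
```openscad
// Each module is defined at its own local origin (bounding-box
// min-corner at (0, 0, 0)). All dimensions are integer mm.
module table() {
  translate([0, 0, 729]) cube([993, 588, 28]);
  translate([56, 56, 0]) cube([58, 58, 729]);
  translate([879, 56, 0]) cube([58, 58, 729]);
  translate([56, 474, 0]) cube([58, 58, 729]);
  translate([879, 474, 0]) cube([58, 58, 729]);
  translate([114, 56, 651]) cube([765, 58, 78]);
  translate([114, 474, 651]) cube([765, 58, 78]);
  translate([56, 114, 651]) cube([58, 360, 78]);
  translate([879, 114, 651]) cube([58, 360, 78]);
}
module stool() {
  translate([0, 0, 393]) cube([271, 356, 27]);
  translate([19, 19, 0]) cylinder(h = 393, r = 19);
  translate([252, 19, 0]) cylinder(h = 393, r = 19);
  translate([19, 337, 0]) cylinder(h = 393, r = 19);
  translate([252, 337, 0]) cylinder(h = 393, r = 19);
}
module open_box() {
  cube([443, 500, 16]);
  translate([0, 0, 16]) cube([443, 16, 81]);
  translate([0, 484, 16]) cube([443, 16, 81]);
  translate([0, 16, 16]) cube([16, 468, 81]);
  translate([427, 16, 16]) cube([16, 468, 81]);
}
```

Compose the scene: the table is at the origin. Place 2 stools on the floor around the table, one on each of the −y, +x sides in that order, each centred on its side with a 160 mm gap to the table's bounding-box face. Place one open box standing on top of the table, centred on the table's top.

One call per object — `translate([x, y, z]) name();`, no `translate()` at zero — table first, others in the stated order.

table();
translate([361, -516, 0]) stool();
translate([1153, 116, 0]) stool();
translate([275, 44, 757]) open_box();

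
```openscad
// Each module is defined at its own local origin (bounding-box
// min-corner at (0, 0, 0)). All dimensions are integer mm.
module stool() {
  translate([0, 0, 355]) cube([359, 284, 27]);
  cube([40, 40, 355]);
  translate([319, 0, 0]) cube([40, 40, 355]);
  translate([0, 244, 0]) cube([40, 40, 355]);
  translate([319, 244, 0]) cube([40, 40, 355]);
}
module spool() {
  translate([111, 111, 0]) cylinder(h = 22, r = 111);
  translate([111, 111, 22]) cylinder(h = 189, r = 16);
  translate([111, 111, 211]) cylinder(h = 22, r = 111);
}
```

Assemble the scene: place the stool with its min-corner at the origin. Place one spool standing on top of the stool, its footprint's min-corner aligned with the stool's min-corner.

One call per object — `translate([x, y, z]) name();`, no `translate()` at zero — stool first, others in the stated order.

stool();
translate([0, 0, 382]) spool();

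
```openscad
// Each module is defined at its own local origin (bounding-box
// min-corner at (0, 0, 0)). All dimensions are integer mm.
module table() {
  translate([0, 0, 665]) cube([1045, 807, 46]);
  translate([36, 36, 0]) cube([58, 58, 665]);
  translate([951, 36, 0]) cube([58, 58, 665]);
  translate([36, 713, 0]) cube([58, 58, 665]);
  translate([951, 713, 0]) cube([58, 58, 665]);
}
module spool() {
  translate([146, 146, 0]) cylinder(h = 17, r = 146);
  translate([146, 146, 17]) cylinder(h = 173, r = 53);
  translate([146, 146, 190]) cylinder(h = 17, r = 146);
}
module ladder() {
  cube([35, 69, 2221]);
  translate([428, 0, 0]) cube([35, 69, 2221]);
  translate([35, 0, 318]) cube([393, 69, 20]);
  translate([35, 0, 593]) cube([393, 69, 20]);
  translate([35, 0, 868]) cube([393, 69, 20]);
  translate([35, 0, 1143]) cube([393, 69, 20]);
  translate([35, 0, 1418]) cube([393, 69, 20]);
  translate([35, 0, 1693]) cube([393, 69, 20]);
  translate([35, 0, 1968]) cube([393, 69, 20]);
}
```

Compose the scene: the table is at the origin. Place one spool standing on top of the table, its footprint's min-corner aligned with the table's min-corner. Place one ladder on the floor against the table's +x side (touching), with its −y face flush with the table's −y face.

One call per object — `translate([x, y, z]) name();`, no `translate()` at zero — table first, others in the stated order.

table();
translate([0, 0, 711]) spool();
translate([1045, 0, 0]) ladder();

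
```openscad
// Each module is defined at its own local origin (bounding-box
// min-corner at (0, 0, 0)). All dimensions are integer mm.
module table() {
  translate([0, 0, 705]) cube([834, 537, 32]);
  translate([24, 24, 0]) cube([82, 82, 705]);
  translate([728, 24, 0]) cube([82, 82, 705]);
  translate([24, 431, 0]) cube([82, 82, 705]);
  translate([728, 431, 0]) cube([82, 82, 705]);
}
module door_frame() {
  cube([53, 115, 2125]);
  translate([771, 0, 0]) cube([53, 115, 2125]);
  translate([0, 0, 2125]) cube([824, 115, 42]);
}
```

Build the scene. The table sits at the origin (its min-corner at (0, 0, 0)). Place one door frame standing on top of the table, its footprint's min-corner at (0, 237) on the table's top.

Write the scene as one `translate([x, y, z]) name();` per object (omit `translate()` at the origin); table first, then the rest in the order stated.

table();
translate([0, 237, 737]) door_frame();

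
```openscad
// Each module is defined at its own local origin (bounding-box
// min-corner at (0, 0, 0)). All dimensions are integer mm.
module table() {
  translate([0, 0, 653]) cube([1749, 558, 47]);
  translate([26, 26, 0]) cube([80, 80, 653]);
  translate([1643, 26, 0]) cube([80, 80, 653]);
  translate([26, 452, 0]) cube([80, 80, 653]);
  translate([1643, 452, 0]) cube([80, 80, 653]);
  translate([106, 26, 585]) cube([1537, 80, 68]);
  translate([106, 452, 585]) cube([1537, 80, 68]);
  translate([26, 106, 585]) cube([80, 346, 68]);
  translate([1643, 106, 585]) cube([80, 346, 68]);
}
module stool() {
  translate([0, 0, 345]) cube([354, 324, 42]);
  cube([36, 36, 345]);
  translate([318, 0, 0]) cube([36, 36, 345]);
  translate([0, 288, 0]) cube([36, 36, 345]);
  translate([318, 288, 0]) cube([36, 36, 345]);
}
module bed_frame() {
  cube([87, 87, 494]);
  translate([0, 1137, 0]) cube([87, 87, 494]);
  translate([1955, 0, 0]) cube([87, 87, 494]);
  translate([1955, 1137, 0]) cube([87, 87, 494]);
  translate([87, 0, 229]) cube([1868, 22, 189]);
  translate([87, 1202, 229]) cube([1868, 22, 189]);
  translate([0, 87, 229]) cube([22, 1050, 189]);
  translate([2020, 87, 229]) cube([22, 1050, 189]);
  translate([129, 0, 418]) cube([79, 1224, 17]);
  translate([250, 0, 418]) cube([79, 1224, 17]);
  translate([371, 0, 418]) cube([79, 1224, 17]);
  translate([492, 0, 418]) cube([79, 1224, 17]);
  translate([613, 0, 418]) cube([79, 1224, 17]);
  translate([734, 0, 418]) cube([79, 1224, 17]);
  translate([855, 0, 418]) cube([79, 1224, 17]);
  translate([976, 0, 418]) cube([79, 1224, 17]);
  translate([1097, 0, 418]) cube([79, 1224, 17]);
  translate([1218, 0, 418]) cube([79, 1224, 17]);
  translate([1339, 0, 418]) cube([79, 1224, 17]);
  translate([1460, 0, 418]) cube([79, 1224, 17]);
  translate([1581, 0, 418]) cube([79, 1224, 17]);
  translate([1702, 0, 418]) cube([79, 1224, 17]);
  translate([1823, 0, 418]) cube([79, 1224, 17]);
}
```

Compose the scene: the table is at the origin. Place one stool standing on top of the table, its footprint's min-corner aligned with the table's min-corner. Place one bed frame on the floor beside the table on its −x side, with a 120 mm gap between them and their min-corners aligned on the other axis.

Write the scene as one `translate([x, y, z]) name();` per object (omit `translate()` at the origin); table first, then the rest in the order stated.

table();
translate([0, 0, 700]) stool();
translate([-2162, 0, 0]) bed_frame();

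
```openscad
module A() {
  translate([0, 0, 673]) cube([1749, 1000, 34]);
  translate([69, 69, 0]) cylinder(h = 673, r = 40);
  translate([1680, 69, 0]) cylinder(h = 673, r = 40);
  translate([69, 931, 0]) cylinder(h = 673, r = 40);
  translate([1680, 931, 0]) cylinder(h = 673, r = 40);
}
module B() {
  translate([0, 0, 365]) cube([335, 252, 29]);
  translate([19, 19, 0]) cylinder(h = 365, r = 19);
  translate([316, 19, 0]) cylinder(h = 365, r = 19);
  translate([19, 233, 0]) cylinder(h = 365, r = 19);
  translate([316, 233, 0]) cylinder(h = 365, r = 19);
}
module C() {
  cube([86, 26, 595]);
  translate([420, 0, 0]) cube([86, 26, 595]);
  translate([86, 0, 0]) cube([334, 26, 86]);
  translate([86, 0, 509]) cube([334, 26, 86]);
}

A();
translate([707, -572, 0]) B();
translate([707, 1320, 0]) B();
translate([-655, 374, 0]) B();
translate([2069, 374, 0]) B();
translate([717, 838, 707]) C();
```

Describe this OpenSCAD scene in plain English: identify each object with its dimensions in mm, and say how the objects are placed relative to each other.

A is a rectangular dining table. The top is 1749×1000×34 mm with its upper surface at z = 707 mm. It stands on four round legs of 80 mm diameter, each leg's bounding box inset 29 mm from the nearest pair of top edges, running from the floor to the underside of the top.

B is a simple wooden stool: a rectangular seat 335 mm (x) by 252 mm (y), 29 mm thick, top face at z = 394 mm, on four round legs, each 38 mm in diameter. The legs rest on z = 0, each leg's axis is inset half a diameter from the nearest pair of seat edges (so the leg's bounding box is flush with the corner).

C is a rectangular picture frame lying in the x–z plane (depth along y). The opening is 334 mm wide (x) by 423 mm tall (z), surrounded by a border 86 mm wide on all four sides. The frame is 26 mm deep and is made of two full-height vertical stiles with two horizontal rails fitted between them.

Four stools sit around the table at the −y, +y, −x, +x sides. The picture frame is on top of the table.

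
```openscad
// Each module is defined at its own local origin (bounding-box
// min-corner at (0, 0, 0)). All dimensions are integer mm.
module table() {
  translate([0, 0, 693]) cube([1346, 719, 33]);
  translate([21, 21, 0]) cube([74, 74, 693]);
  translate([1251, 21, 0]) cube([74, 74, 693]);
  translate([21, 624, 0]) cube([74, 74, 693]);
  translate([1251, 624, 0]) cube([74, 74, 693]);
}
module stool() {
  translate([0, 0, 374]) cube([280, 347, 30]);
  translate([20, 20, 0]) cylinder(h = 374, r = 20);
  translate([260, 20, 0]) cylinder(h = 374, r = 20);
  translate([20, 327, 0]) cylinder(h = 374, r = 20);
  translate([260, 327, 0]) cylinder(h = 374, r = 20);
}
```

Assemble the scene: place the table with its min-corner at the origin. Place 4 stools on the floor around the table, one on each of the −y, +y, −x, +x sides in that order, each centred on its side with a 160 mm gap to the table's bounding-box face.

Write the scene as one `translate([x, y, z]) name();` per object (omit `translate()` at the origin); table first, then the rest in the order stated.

table();
translate([533, -507, 0]) stool();
translate([533, 879, 0]) stool();
translate([-440, 186, 0]) stool();
translate([1506, 186, 0]) stool();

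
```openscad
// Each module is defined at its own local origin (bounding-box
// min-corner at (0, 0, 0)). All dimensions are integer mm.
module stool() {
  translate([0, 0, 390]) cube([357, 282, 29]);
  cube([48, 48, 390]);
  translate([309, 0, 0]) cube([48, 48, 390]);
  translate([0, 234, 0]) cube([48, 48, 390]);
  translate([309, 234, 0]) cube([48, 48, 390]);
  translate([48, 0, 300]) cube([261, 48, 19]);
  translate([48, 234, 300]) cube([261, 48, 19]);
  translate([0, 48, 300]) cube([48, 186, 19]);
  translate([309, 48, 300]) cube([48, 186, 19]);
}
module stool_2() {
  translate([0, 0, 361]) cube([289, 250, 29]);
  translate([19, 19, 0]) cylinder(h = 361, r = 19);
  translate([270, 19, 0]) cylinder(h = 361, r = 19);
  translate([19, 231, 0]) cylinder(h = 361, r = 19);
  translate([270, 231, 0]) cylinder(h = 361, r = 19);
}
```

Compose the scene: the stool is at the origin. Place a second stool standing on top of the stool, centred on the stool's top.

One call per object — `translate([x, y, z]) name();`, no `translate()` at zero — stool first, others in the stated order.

stool();
translate([34, 16, 419]) stool_2();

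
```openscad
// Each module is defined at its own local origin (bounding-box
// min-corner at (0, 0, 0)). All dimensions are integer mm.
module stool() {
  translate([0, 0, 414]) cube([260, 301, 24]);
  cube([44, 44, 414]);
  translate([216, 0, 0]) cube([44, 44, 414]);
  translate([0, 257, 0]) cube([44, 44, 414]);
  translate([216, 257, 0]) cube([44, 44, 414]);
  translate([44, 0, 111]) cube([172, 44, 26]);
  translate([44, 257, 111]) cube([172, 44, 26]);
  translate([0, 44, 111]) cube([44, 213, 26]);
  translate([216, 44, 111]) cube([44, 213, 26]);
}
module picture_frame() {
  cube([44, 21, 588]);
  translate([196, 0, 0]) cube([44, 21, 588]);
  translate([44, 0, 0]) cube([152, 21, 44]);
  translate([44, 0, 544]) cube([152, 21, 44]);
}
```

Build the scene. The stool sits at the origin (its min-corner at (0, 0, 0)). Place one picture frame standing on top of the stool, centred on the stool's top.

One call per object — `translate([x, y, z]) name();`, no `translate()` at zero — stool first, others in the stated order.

stool();
translate([10, 140, 438]) picture_frame();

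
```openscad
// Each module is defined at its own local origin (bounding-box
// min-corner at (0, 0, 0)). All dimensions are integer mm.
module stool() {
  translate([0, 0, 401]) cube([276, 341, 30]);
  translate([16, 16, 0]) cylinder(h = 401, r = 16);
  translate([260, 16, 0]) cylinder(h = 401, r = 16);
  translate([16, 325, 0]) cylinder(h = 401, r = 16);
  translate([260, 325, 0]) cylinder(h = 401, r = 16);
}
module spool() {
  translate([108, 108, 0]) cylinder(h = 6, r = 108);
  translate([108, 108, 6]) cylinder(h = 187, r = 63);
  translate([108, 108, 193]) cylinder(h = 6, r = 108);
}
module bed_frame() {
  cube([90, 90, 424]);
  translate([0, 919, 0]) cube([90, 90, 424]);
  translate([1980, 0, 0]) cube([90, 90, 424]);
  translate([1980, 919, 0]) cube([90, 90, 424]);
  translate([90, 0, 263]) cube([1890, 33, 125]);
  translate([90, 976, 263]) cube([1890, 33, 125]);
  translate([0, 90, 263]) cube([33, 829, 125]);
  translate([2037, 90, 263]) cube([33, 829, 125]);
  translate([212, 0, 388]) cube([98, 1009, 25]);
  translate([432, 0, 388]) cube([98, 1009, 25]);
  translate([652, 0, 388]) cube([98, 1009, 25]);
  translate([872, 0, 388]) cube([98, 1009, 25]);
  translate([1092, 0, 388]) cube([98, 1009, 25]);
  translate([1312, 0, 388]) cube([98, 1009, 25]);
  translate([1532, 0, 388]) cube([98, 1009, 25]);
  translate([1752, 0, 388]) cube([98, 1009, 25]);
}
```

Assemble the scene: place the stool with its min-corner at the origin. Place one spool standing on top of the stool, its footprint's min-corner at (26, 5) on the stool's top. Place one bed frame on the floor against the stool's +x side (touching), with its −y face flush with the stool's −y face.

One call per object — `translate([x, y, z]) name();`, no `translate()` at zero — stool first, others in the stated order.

stool();
translate([26, 5, 431]) spool();
translate([276, 0, 0]) bed_frame();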